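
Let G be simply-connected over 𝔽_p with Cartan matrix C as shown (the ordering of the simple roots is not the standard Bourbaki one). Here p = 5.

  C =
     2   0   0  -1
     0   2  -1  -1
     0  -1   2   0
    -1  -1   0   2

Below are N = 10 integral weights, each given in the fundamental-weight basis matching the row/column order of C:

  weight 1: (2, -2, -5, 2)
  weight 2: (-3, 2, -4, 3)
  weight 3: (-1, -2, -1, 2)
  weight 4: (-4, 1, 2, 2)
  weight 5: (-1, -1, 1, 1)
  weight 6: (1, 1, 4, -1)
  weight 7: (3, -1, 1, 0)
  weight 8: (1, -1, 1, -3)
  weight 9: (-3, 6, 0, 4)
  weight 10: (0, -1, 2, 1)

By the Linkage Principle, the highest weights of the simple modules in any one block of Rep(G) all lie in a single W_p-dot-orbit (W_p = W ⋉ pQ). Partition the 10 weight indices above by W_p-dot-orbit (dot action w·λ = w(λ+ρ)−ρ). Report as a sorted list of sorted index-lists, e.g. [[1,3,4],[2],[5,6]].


A_4 Cartan matrix, 4 simple roots permuted; ρ=(1,1,1,1).

W_5-reps of the 10 weights in Ā_5 (same 4-coord order as C):

  1: (0, 2, 0, 2)
  2: (0, 0, 1, 2)
  3: (0, 0, 1, 2)
  4: (0, 2, 0, 0)
  5: (0, 0, 2, 2)
  6: (0, 0, 1, 2)
  7: (2, 0, 0, 1)
  8: (0, 2, 0, 0)
  9: (0, 0, 1, 2)
  10: (0, 0, 2, 2)

Partition of {1..10} into 5 W_5-dot-orbits:

[[1], [2, 3, 6, 9], [4, 8], [5, 10], [7]]


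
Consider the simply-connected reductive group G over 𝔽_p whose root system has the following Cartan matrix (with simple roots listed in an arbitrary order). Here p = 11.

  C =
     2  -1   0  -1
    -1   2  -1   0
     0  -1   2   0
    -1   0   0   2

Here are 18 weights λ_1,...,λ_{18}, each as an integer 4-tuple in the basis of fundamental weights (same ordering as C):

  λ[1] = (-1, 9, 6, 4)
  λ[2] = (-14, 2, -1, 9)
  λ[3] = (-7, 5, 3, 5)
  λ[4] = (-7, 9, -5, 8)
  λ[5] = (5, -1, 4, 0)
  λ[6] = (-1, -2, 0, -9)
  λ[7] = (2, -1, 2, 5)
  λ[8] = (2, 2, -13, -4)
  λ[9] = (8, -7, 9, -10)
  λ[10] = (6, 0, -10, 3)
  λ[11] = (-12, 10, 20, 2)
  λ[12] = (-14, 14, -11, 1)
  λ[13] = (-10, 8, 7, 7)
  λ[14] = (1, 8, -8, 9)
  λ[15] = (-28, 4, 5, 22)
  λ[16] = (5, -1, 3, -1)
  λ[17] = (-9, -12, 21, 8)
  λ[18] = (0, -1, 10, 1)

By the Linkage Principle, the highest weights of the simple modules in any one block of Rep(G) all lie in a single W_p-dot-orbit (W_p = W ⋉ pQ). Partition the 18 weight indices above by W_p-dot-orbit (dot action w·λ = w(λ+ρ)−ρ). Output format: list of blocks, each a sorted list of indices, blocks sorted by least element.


C ↔ A_4 under row/col permutation; |W(A_4)| = 120.

Each λ_j+ρ reduced to Ā_11; 4-tuples below use C's row order:

  λ_1+ρ ↦ (6, 0, 4, 0) · λ_2+ρ ↦ (0, 0, 8, 1) · λ_3+ρ ↦ (6, 0, 4, 0) · λ_4+ρ ↦ (6, 0, 2, 1) · λ_5+ρ ↦ (6, 0, 4, 0) · λ_6+ρ ↦ (0, 0, 8, 1) · λ_7+ρ ↦ (3, 0, 2, 5) · λ_8+ρ ↦ (3, 0, 2, 5) · λ_9+ρ ↦ (6, 0, 2, 1) · λ_10+ρ ↦ (1, 7, 0, 2) · λ_11+ρ ↦ (0, 0, 8, 1) · λ_12+ρ ↦ (6, 0, 2, 1) · λ_13+ρ ↦ (3, 0, 2, 5) · λ_14+ρ ↦ (1, 1, 2, 0) · λ_15+ρ ↦ (6, 0, 4, 0) · λ_16+ρ ↦ (6, 0, 4, 0) · λ_17+ρ ↦ (0, 0, 8, 1) · λ_18+ρ ↦ (0, 0, 8, 1)

Linkage partition of the 18 weights (6 classes, p=11):

[[1, 3, 5, 15, 16], [2, 6, 11, 17, 18], [4, 9, 12], [7, 8, 13], [10], [14]]


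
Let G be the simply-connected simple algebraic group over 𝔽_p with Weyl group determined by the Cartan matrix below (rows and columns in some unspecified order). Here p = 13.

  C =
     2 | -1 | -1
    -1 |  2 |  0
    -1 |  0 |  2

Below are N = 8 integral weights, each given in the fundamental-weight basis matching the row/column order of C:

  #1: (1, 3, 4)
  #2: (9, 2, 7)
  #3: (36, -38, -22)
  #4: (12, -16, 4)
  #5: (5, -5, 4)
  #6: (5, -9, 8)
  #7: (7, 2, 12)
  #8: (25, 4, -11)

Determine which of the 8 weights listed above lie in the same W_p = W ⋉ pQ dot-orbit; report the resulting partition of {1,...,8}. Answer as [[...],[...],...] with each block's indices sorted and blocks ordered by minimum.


Dynkin diagram of C (from the 4 off-diagonal −1 entries): A_3.

Folding the 8 weights λ_j+ρ into Ā_13 (reps in the given 3-coord order):

  λ_1 → (2, 4, 5);  λ_2 → (5, 5, 0);  λ_3 → (0, 8, 2);  λ_4 → (0, 8, 2);  λ_5 → (2, 4, 5);  λ_6 → (2, 4, 5);  λ_7 → (0, 8, 2);  λ_8 → (5, 5, 0)

These 8 weights hit 3 W_13-dot-orbits; sizes (3, 2, 3):

[[1, 5, 6], [2, 8], [3, 4, 7]]


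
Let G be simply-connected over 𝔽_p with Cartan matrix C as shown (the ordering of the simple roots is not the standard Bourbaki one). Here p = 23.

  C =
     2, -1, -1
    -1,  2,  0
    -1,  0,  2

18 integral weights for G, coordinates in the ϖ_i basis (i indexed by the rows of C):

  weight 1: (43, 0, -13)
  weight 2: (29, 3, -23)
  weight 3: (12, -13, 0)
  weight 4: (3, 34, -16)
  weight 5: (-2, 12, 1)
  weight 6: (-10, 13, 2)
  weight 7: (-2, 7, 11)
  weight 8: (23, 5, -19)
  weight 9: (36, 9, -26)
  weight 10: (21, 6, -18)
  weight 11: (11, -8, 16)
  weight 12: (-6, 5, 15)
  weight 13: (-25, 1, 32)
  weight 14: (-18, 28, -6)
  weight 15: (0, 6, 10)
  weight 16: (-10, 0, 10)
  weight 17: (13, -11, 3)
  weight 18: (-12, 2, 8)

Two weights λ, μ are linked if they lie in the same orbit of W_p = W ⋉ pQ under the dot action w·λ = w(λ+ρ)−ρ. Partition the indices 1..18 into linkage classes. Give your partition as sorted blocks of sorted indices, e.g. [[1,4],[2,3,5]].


Root system A_3: the 3×3 matrix C matches after relabeling.

W_23-reps of the 18 weights in Ā_23 (same 3-coord order as C):

    λ_1 → (1, 12, 1)
    λ_2 → (1, 7, 11)
    λ_3 → (1, 12, 1)
    λ_4 → (1, 7, 11)
    λ_5 → (1, 12, 1)
    λ_6 → (3, 5, 6)
    λ_7 → (1, 7, 11)
    λ_8 → (5, 1, 11)
    λ_9 → (1, 12, 1)
    λ_10 → (5, 1, 11)
    λ_11 → (5, 1, 11)
    λ_12 → (5, 1, 11)
    λ_13 → (1, 12, 1)
    λ_14 → (5, 1, 11)
    λ_15 → (1, 7, 11)
    λ_16 → (1, 8, 2)
    λ_17 → (4, 10, 4)
    λ_18 → (1, 8, 2)

6 distinct reps among the 18 weights ⇒ 6 W_23-linkage classes:

[[1, 3, 5, 9, 13], [2, 4, 7, 15], [6], [8, 10, 11, 12, 14], [16, 18], [17]]


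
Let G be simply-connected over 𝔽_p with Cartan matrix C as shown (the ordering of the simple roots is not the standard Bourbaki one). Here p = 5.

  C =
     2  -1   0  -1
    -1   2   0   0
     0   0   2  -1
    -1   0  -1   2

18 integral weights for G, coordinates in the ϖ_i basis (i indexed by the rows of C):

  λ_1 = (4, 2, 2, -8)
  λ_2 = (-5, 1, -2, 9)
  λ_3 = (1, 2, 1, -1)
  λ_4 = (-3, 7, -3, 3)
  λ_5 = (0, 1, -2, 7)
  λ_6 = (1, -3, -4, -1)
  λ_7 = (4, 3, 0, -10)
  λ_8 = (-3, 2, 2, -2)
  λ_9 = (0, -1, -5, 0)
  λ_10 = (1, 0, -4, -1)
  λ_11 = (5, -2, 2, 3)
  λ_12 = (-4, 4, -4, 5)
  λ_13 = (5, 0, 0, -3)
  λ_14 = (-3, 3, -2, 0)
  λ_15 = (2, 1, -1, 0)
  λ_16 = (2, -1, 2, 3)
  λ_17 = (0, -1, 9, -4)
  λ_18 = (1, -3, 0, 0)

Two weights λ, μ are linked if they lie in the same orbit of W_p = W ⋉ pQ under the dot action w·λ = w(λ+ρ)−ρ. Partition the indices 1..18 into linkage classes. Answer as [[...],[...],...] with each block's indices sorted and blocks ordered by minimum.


A_4 Cartan matrix, 4 simple roots permuted; ρ=(1,1,1,1).

Folding the 18 weights λ_j+ρ into Ā_5 (reps in the given 4-coord order):

  λ_1+ρ ↦ (0, 2, 1, 1);  λ_2+ρ ↦ (1, 0, 2, 0);  λ_3+ρ ↦ (2, 1, 0, 0);  λ_4+ρ ↦ (1, 0, 0, 2);  λ_5+ρ ↦ (0, 2, 1, 1);  λ_6+ρ ↦ (2, 1, 0, 0);  λ_7+ρ ↦ (3, 1, 1, 0);  λ_8+ρ ↦ (1, 0, 0, 2);  λ_9+ρ ↦ (0, 2, 1, 1);  λ_10+ρ ↦ (1, 0, 0, 2);  λ_11+ρ ↦ (1, 0, 2, 0);  λ_12+ρ ↦ (2, 1, 0, 0);  λ_13+ρ ↦ (3, 1, 1, 0);  λ_14+ρ ↦ (0, 2, 1, 1);  λ_15+ρ ↦ (3, 1, 1, 0);  λ_16+ρ ↦ (2, 1, 0, 0);  λ_17+ρ ↦ (1, 0, 0, 2);  λ_18+ρ ↦ (0, 2, 1, 1)

The 18 indices split into 5 linkage classes (same alcove rep ⇔ same W_5-dot-orbit):

[[1, 5, 9, 14, 18], [2, 11], [3, 6, 12, 16], [4, 8, 10, 17], [7, 13, 15]]


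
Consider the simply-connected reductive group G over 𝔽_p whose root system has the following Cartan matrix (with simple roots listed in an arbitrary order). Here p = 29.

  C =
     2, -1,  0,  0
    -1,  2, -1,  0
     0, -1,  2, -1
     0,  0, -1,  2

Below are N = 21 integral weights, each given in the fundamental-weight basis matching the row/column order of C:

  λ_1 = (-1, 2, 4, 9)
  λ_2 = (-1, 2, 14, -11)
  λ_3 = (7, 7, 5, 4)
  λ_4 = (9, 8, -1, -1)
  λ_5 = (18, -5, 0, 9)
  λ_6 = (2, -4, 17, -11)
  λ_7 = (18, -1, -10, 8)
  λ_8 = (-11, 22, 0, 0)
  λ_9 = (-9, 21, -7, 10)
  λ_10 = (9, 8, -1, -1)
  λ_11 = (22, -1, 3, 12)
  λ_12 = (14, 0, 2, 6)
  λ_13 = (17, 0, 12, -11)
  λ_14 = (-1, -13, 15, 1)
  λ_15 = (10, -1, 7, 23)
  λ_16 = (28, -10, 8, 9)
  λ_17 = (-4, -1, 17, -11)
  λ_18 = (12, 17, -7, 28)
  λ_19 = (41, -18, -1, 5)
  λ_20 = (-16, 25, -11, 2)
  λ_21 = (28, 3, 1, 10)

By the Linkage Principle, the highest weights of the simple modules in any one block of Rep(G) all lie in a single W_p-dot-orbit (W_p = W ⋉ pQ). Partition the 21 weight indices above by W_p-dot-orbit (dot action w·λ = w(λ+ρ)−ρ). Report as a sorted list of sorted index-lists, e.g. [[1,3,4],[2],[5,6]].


A_4 Cartan matrix, 4 simple roots permuted; ρ=(1,1,1,1).

Folding the 21 weights λ_j+ρ into Ā_29 (reps in the given 4-coord order):

    1: (0, 3, 5, 10)
    2: (0, 3, 5, 10)
    3: (8, 8, 6, 5)
    4: (10, 9, 0, 0)
    5: (15, 1, 3, 7)
    6: (0, 3, 5, 10)
    7: (10, 9, 0, 0)
    8: (10, 13, 1, 1)
    9: (8, 8, 6, 5)
    10: (10, 9, 0, 0)
    11: (12, 0, 4, 2)
    12: (15, 1, 3, 7)
    13: (15, 1, 3, 7)
    14: (12, 0, 4, 2)
    15: (0, 3, 5, 10)
    16: (10, 9, 0, 0)
    17: (0, 3, 5, 10)
    18: (12, 0, 4, 2)
    19: (12, 0, 4, 2)
    20: (15, 1, 3, 7)
    21: (12, 0, 4, 2)

Linkage partition of the 21 weights (6 classes, p=29):

[[1, 2, 6, 15, 17], [3, 9], [4, 7, 10, 16], [5, 12, 13, 20], [8], [11, 14, 18, 19, 21]]


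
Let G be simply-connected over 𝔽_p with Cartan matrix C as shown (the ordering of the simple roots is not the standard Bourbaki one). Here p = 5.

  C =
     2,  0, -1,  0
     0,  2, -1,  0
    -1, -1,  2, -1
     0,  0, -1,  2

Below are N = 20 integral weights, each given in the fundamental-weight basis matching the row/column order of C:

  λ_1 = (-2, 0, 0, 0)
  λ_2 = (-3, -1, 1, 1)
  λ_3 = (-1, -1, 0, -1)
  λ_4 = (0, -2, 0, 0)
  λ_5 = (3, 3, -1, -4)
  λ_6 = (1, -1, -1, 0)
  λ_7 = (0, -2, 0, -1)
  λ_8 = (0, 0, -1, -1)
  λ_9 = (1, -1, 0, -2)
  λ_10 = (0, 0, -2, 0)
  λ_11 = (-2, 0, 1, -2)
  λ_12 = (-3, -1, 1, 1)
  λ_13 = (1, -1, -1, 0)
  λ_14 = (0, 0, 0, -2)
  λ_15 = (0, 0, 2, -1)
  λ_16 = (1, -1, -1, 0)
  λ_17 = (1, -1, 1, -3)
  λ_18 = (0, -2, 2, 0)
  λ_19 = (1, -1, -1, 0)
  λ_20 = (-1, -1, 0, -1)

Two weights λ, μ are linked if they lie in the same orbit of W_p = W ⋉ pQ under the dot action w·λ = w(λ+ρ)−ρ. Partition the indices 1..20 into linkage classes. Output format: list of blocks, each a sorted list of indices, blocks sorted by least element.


Cartan matrix: type D_4 (|W|=192); un-permuting the 4 rows.

Folding the 20 weights λ_j+ρ into Ā_5 (reps in the given 4-coord order):

  λ_1+ρ ↦ (1, 1, 0, 1)
  λ_2+ρ ↦ (2, 0, 0, 2)
  λ_3+ρ ↦ (0, 0, 1, 0)
  λ_4+ρ ↦ (1, 1, 0, 1)
  λ_5+ρ ↦ (1, 1, 0, 0)
  λ_6+ρ ↦ (2, 0, 0, 1)
  λ_7+ρ ↦ (1, 1, 0, 0)
  λ_8+ρ ↦ (1, 1, 0, 0)
  λ_9+ρ ↦ (2, 0, 0, 1)
  λ_10+ρ ↦ (0, 0, 1, 0)
  λ_11+ρ ↦ (1, 1, 0, 1)
  λ_12+ρ ↦ (2, 0, 0, 2)
  λ_13+ρ ↦ (2, 0, 0, 1)
  λ_14+ρ ↦ (1, 1, 0, 1)
  λ_15+ρ ↦ (1, 1, 0, 0)
  λ_16+ρ ↦ (2, 0, 0, 1)
  λ_17+ρ ↦ (2, 0, 0, 2)
  λ_18+ρ ↦ (1, 1, 0, 1)
  λ_19+ρ ↦ (2, 0, 0, 1)
  λ_20+ρ ↦ (0, 0, 1, 0)

5 distinct reps among the 20 weights ⇒ 5 W_5-linkage classes:

[[1, 4, 11, 14, 18], [2, 12, 17], [3, 10, 20], [5, 7, 8, 15], [6, 9, 13, 16, 19]]


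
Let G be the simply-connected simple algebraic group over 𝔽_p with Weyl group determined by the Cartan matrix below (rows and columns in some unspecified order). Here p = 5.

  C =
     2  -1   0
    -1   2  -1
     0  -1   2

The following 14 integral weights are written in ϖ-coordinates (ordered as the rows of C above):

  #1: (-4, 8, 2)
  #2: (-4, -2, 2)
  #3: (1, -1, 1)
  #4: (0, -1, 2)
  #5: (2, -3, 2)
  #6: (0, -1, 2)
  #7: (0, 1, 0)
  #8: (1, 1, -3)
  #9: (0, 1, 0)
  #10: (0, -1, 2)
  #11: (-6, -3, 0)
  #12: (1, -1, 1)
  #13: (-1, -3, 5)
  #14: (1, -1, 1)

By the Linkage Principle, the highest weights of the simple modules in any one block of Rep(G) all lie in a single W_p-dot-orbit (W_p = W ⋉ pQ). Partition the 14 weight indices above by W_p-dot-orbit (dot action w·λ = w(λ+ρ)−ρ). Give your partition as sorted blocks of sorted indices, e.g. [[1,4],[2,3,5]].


Dynkin diagram of C (from the 4 off-diagonal −1 entries): A_3.

Alcove-folded reps (p=5, 14 weights, presented ϖ-order):

    1: (1, 2, 1)
    2: (1, 2, 1)
    3: (2, 0, 2)
    4: (1, 0, 3)
    5: (1, 2, 1)
    6: (1, 0, 3)
    7: (1, 2, 1)
    8: (2, 0, 2)
    9: (1, 2, 1)
    10: (1, 0, 3)
    11: (1, 0, 3)
    12: (2, 0, 2)
    13: (1, 0, 3)
    14: (2, 0, 2)

These 14 weights hit 3 W_5-dot-orbits; sizes (5, 4, 5):

[[1, 2, 5, 7, 9], [3, 8, 12, 14], [4, 6, 10, 11, 13]]


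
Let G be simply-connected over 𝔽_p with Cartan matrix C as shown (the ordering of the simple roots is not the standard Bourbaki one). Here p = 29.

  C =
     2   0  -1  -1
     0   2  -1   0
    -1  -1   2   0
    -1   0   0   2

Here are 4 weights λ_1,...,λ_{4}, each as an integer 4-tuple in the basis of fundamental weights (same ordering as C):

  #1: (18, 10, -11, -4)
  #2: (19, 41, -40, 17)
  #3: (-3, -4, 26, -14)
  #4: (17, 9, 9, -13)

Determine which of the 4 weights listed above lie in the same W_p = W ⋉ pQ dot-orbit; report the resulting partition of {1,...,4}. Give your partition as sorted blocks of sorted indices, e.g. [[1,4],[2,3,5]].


Cartan matrix: type A_4 (|W|=120); un-permuting the 4 rows.

W_29-reps of the 4 weights in Ā_29 (same 4-coord order as C):

  λ_1+ρ ↦ (6, 1, 10, 3)
  λ_2+ρ ↦ (6, 1, 10, 3)
  λ_3+ρ ↦ (13, 3, 9, 2)
  λ_4+ρ ↦ (6, 1, 10, 3)

2 distinct reps among the 4 weights ⇒ 2 W_29-linkage classes:

[[1, 2, 4], [3]]


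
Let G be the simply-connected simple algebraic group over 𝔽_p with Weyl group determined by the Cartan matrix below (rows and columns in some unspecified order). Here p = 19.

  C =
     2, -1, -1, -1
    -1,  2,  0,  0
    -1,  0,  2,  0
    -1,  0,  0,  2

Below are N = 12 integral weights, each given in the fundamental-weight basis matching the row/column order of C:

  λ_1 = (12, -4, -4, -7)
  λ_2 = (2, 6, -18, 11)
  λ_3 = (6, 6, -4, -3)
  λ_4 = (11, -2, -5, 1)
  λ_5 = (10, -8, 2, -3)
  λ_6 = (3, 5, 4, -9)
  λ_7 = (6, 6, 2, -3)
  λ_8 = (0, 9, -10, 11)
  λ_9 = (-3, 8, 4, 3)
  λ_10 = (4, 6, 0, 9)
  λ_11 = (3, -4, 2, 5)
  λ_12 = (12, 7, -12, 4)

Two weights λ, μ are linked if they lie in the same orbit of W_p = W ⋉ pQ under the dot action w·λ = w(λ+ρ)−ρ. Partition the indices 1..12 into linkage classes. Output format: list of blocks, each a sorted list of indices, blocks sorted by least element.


C ↔ D_4 under row/col permutation; |W(D_4)| = 192.

W_19-reps of the 12 weights in Ā_19 (same 4-coord order as C):

  λ_1+ρ ↦ (1, 3, 3, 6) · λ_2+ρ ↦ (2, 7, 3, 2) · λ_3+ρ ↦ (2, 7, 3, 2) · λ_4+ρ ↦ (5, 1, 4, 2) · λ_5+ρ ↦ (2, 7, 3, 2) · λ_6+ρ ↦ (4, 2, 1, 4) · λ_7+ρ ↦ (2, 7, 3, 2) · λ_8+ρ ↦ (4, 2, 1, 4) · λ_9+ρ ↦ (2, 7, 3, 2) · λ_10+ρ ↦ (1, 3, 3, 6) · λ_11+ρ ↦ (1, 3, 3, 6) · λ_12+ρ ↦ (5, 1, 4, 2)

These 12 weights hit 4 W_19-dot-orbits; sizes (3, 5, 2, 2):

[[1, 10, 11], [2, 3, 5, 7, 9], [4, 12], [6, 8]]


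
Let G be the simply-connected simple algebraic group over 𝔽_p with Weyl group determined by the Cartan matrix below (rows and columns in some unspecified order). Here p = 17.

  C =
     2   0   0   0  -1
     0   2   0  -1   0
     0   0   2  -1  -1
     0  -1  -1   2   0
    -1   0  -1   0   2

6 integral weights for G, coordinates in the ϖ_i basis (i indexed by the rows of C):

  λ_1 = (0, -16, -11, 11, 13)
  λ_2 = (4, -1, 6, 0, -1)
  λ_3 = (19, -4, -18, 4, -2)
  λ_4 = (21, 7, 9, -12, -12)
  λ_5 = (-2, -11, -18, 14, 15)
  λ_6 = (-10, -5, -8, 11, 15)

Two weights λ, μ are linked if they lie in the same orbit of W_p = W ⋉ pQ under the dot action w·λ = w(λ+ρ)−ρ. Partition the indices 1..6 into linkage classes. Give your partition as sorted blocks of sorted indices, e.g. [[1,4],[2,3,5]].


A_5 Cartan matrix, 5 simple roots permuted; ρ=(1,1,1,1,1).

Alcove-folded reps (p=17, 6 weights, presented ϖ-order):

  1: (1, 2, 3, 10, 1);  2: (5, 0, 7, 1, 0);  3: (1, 2, 3, 10, 1);  4: (5, 3, 6, 1, 1);  5: (1, 2, 3, 10, 1);  6: (5, 0, 7, 1, 0)

3 distinct reps among the 6 weights ⇒ 3 W_17-linkage classes:

[[1, 3, 5], [2, 6], [4]]


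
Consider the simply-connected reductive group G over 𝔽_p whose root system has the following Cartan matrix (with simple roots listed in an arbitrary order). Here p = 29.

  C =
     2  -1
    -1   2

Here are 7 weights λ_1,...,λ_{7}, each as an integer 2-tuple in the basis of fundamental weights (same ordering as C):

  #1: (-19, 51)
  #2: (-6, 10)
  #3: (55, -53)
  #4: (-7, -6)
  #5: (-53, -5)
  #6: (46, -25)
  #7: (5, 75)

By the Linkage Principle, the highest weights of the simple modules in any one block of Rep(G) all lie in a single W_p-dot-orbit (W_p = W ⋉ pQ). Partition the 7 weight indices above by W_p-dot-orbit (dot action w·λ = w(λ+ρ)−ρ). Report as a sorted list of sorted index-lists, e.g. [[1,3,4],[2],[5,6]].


Type A_2, rank 2, |W|=6; reorder rows/cols to standard.

W_29-reps of the 7 weights in Ā_29 (same 2-coord order as C):

    [1] (5, 6)
    [2] (5, 6)
    [3] (23, 2)
    [4] (5, 6)
    [5] (23, 2)
    [6] (5, 6)
    [7] (5, 6)

Partition of {1..7} into 2 W_29-dot-orbits:

[[1, 2, 4, 6, 7], [3, 5]]


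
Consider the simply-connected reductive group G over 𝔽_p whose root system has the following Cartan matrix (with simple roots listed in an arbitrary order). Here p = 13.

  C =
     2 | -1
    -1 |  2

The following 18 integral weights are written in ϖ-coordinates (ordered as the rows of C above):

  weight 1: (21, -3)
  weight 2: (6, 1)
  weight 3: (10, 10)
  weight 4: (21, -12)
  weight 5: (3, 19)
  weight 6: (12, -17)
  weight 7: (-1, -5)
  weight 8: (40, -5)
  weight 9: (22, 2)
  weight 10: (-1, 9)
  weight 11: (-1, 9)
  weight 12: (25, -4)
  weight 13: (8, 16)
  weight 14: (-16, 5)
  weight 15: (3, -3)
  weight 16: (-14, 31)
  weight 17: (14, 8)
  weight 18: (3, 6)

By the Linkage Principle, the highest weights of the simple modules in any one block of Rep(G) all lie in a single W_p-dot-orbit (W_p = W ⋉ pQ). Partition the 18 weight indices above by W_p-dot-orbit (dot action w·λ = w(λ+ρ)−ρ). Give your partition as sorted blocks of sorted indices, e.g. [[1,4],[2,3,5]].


A_2 Cartan matrix, 2 simple roots permuted; ρ=(1,1).

λ_j+ρ reflected into Ā_13 (⟨·,θ^∨⟩≤13); 2-tuples as given:

  λ_1+ρ ↦ (4, 7)
  λ_2+ρ ↦ (7, 2)
  λ_3+ρ ↦ (2, 2)
  λ_4+ρ ↦ (2, 2)
  λ_5+ρ ↦ (7, 2)
  λ_6+ρ ↦ (0, 10)
  λ_7+ρ ↦ (4, 0)
  λ_8+ρ ↦ (2, 2)
  λ_9+ρ ↦ (0, 10)
  λ_10+ρ ↦ (0, 10)
  λ_11+ρ ↦ (0, 10)
  λ_12+ρ ↦ (0, 10)
  λ_13+ρ ↦ (4, 0)
  λ_14+ρ ↦ (4, 7)
  λ_15+ρ ↦ (2, 2)
  λ_16+ρ ↦ (0, 6)
  λ_17+ρ ↦ (2, 2)
  λ_18+ρ ↦ (4, 7)

Partition of {1..18} into 6 W_13-dot-orbits:

[[1, 14, 18], [2, 5], [3, 4, 8, 15, 17], [6, 9, 10, 11, 12], [7, 13], [16]]


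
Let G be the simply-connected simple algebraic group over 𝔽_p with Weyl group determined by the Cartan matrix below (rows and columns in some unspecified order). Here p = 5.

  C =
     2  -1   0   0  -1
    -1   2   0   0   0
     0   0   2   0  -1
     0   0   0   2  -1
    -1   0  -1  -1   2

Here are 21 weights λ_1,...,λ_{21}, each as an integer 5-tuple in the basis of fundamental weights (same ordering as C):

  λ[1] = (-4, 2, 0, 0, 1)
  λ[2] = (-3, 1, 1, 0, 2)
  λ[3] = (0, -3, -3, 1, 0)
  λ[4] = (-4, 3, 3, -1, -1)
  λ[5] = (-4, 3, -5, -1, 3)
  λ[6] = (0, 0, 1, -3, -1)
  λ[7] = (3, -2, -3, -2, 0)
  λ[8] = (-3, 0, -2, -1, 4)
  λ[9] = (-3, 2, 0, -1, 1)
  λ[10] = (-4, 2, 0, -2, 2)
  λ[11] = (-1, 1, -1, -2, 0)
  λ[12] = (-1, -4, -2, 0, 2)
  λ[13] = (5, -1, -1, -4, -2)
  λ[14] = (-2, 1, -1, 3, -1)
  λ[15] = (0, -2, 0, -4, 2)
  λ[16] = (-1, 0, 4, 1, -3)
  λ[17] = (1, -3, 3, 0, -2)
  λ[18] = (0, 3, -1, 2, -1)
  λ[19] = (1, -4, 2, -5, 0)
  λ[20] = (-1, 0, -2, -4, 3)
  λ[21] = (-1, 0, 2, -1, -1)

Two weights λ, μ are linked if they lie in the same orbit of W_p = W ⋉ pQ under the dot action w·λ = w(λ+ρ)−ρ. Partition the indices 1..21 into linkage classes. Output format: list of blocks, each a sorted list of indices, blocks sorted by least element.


Dynkin diagram of C (from the 8 off-diagonal −1 entries): D_5.

Alcove-folded reps (p=5, 21 weights, presented ϖ-order):

  1: (1, 0, 0, 0, 1)
  2: (1, 1, 1, 0, 0)
  3: (1, 0, 0, 0, 1)
  4: (0, 1, 1, 3, 0)
  5: (0, 1, 1, 3, 0)
  6: (1, 0, 0, 0, 1)
  7: (0, 1, 0, 1, 1)
  8: (1, 1, 1, 0, 0)
  9: (1, 1, 1, 0, 0)
  10: (1, 0, 0, 0, 1)
  11: (0, 2, 0, 1, 0)
  12: (1, 0, 0, 0, 1)
  13: (0, 1, 3, 0, 0)
  14: (0, 1, 1, 3, 0)
  15: (0, 1, 1, 3, 0)
  16: (0, 1, 3, 0, 0)
  17: (0, 1, 3, 0, 0)
  18: (0, 1, 3, 0, 0)
  19: (1, 1, 1, 0, 0)
  20: (0, 1, 1, 3, 0)
  21: (0, 1, 3, 0, 0)

Partition of {1..21} into 6 W_5-dot-orbits:

[[1, 3, 6, 10, 12], [2, 8, 9, 19], [4, 5, 14, 15, 20], [7], [11], [13, 16, 17, 18, 21]]


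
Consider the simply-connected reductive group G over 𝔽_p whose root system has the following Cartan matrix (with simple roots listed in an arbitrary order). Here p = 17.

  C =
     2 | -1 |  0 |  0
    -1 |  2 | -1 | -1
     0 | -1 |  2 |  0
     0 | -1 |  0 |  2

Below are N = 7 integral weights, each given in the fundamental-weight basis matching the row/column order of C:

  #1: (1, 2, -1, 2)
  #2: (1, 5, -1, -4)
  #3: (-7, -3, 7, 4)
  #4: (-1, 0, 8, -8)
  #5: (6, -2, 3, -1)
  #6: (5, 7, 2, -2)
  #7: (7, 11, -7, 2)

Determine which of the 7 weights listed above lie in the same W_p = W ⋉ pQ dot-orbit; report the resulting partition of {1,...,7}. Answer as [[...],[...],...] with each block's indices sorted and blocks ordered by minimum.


C ↔ D_4 under row/col permutation; |W(D_4)| = 192.

Each λ_j+ρ reduced to Ā_17; 4-tuples below use C's row order:

  1: (2, 3, 0, 3)
  2: (2, 3, 0, 3)
  3: (2, 3, 0, 3)
  4: (6, 0, 3, 1)
  5: (6, 0, 3, 1)
  6: (6, 0, 3, 1)
  7: (2, 3, 0, 3)

Linkage partition of the 7 weights (2 classes, p=17):

[[1, 2, 3, 7], [4, 5, 6]]


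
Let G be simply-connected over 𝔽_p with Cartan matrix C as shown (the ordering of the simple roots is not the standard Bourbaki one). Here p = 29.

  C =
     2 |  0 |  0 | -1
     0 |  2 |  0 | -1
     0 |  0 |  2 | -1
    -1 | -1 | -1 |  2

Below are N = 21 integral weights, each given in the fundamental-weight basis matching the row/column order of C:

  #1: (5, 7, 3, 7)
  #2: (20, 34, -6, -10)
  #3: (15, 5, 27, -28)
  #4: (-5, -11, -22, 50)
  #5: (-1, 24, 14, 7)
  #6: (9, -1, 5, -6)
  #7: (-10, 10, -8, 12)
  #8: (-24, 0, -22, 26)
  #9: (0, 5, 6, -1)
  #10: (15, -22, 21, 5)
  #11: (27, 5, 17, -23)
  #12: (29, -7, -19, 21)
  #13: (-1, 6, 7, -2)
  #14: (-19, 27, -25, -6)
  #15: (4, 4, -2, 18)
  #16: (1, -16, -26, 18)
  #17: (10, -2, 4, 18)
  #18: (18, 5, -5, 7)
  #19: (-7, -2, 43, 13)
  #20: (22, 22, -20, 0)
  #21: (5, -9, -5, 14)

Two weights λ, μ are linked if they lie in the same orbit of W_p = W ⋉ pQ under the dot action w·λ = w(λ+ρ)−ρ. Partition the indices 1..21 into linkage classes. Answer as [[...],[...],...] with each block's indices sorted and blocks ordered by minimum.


Root system D_4: the 4×4 matrix C matches after relabeling.

Each λ_j+ρ reduced to Ā_29; 4-tuples below use C's row order:

    λ_1 → (6, 8, 4, 3)
    λ_2 → (6, 8, 4, 3)
    λ_3 → (6, 16, 4, 1)
    λ_4 → (9, 3, 8, 1)
    λ_5 → (15, 2, 0, 4)
    λ_6 → (5, 5, 1, 0)
    λ_7 → (6, 8, 4, 3)
    λ_8 → (6, 16, 4, 1)
    λ_9 → (1, 6, 7, 0)
    λ_10 → (1, 6, 7, 0)
    λ_11 → (6, 16, 4, 1)
    λ_12 → (6, 16, 4, 1)
    λ_13 → (1, 6, 7, 0)
    λ_14 → (5, 5, 1, 0)
    λ_15 → (5, 5, 1, 0)
    λ_16 → (15, 2, 0, 4)
    λ_17 → (5, 5, 1, 0)
    λ_18 → (15, 2, 0, 4)
    λ_19 → (1, 6, 7, 0)
    λ_20 → (5, 5, 1, 0)
    λ_21 → (6, 8, 4, 3)

Partition of {1..21} into 6 W_29-dot-orbits:

[[1, 2, 7, 21], [3, 8, 11, 12], [4], [5, 16, 18], [6, 14, 15, 17, 20], [9, 10, 13, 19]]


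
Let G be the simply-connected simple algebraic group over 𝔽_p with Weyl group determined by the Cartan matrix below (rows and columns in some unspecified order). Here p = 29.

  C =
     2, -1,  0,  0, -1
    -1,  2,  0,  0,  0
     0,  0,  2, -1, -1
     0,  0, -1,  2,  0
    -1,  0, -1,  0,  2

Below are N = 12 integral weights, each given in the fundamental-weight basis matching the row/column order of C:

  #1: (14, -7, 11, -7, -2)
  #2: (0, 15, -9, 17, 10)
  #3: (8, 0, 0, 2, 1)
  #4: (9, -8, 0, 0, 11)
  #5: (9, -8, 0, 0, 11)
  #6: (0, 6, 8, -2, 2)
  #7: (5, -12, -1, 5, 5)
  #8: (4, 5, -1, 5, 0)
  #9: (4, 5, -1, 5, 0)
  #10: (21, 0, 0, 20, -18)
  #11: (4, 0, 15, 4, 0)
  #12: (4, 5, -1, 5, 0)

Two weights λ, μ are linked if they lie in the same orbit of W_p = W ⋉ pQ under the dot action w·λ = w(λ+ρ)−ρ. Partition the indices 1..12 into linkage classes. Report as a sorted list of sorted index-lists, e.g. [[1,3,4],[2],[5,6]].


Dynkin diagram of C (from the 8 off-diagonal −1 entries): A_5.

Each λ_j+ρ reduced to Ā_29; 5-tuples below use C's row order:

  [1] (8, 6, 5, 6, 1);  [2] (1, 7, 8, 1, 3);  [3] (9, 1, 1, 3, 2);  [4] (3, 7, 1, 1, 12);  [5] (3, 7, 1, 1, 12);  [6] (1, 7, 8, 1, 3);  [7] (5, 6, 0, 6, 1);  [8] (5, 6, 0, 6, 1);  [9] (5, 6, 0, 6, 1);  [10] (5, 1, 16, 5, 1);  [11] (5, 1, 16, 5, 1);  [12] (5, 6, 0, 6, 1)

Linkage partition of the 12 weights (6 classes, p=29):

[[1], [2, 6], [3], [4, 5], [7, 8, 9, 12], [10, 11]]


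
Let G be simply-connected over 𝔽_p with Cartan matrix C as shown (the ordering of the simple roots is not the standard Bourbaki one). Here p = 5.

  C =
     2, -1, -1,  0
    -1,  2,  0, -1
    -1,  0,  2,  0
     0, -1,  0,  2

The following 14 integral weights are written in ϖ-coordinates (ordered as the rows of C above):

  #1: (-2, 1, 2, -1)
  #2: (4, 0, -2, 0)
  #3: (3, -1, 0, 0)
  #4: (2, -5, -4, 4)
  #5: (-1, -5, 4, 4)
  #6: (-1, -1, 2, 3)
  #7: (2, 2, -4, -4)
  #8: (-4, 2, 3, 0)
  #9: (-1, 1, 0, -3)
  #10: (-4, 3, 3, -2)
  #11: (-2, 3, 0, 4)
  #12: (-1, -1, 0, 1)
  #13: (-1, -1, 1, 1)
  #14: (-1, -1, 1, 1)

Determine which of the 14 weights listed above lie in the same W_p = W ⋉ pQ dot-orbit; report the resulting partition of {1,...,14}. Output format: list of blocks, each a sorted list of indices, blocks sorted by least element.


Dynkin diagram of C (from the 6 off-diagonal −1 entries): A_4.

Alcove-folded reps (p=5, 14 weights, presented ϖ-order):

  1: (1, 1, 2, 0)
  2: (3, 0, 1, 1)
  3: (4, 0, 0, 0)
  4: (3, 0, 1, 1)
  5: (4, 0, 0, 0)
  6: (0, 0, 1, 2)
  7: (0, 0, 2, 2)
  8: (3, 0, 1, 1)
  9: (0, 0, 1, 2)
  10: (3, 0, 1, 1)
  11: (3, 0, 1, 1)
  12: (0, 0, 1, 2)
  13: (0, 0, 2, 2)
  14: (0, 0, 2, 2)

These 14 weights hit 5 W_5-dot-orbits; sizes (1, 5, 2, 3, 3):

[[1], [2, 4, 8, 10, 11], [3, 5], [6, 9, 12], [7, 13, 14]]


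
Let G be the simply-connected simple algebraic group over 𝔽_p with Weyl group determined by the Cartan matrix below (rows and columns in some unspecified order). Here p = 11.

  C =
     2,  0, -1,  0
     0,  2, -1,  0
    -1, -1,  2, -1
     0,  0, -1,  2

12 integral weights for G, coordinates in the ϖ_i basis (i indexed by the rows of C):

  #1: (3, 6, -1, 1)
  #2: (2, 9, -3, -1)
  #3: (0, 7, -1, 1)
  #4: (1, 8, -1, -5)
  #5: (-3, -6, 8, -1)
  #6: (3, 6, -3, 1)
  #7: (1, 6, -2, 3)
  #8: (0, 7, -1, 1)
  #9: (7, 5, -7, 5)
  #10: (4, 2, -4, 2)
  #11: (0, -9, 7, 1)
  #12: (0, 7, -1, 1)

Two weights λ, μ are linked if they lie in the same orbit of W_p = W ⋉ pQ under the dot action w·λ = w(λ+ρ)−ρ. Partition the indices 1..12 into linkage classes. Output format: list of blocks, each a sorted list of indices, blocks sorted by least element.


Dynkin diagram of C (from the 6 off-diagonal −1 entries): D_4.

Each λ_j+ρ reduced to Ā_11; 4-tuples below use C's row order:

  λ_1+ρ ↦ (2, 5, 2, 0);  λ_2+ρ ↦ (1, 8, 0, 2);  λ_3+ρ ↦ (1, 8, 0, 2);  λ_4+ρ ↦ (2, 5, 2, 0);  λ_5+ρ ↦ (2, 5, 2, 0);  λ_6+ρ ↦ (2, 5, 2, 0);  λ_7+ρ ↦ (1, 6, 0, 3);  λ_8+ρ ↦ (1, 8, 0, 2);  λ_9+ρ ↦ (2, 0, 3, 0);  λ_10+ρ ↦ (2, 0, 3, 0);  λ_11+ρ ↦ (1, 8, 0, 2);  λ_12+ρ ↦ (1, 8, 0, 2)

Partition of {1..12} into 4 W_11-dot-orbits:

[[1, 4, 5, 6], [2, 3, 8, 11, 12], [7], [9, 10]]


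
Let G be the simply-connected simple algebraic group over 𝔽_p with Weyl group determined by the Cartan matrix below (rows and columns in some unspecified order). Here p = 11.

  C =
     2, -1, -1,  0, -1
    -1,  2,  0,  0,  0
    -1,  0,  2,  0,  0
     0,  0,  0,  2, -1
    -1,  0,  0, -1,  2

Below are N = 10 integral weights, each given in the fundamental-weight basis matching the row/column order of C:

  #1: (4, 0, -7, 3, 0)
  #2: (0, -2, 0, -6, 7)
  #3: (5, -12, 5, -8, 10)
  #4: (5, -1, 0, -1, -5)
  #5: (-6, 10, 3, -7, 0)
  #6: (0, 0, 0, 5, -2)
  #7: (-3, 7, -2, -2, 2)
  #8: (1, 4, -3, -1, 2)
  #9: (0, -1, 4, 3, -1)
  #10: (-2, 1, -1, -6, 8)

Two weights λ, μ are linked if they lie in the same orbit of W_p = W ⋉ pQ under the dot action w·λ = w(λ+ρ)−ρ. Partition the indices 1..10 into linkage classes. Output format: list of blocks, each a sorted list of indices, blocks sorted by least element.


Dynkin diagram of C (from the 8 off-diagonal −1 entries): D_5.

W_11-reps of the 10 weights in Ā_11 (same 5-coord order as C):

  λ_1+ρ ↦ (1, 0, 5, 4, 0)
  λ_2+ρ ↦ (0, 1, 1, 5, 1)
  λ_3+ρ ↦ (1, 0, 5, 4, 0)
  λ_4+ρ ↦ (2, 0, 1, 4, 0)
  λ_5+ρ ↦ (1, 0, 5, 4, 0)
  λ_6+ρ ↦ (0, 1, 1, 5, 1)
  λ_7+ρ ↦ (0, 5, 2, 0, 1)
  λ_8+ρ ↦ (0, 5, 2, 0, 1)
  λ_9+ρ ↦ (1, 0, 5, 4, 0)
  λ_10+ρ ↦ (0, 1, 1, 5, 1)

Partition of {1..10} into 4 W_11-dot-orbits:

[[1, 3, 5, 9], [2, 6, 10], [4], [7, 8]]


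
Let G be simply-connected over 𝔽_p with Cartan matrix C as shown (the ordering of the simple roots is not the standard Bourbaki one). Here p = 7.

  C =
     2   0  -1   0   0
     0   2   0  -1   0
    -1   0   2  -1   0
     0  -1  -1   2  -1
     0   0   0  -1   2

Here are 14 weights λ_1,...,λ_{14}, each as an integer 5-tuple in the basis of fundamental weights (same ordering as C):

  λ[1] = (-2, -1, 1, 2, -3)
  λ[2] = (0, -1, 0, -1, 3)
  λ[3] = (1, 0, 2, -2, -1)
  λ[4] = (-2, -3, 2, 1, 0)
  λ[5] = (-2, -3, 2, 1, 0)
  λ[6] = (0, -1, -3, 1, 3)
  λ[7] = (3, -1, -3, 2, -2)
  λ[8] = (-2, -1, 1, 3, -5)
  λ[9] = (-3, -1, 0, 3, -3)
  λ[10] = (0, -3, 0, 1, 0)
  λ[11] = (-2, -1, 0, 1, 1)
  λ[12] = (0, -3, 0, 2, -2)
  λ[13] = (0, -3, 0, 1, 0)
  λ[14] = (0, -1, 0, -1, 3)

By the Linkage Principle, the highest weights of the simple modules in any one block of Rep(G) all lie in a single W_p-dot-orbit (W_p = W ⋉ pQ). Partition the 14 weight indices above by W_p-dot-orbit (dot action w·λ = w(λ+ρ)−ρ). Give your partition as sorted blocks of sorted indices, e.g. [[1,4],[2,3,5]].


Type D_5, rank 5, |W|=1920; reorder rows/cols to standard.

W_7-reps of the 14 weights in Ā_7 (same 5-coord order as C):

  1: (1, 0, 1, 1, 2)
  2: (1, 0, 1, 0, 4)
  3: (2, 0, 2, 0, 1)
  4: (1, 2, 1, 0, 1)
  5: (1, 2, 1, 0, 1)
  6: (1, 0, 1, 0, 4)
  7: (2, 0, 2, 0, 1)
  8: (1, 0, 1, 0, 4)
  9: (1, 0, 1, 1, 2)
  10: (1, 2, 1, 0, 1)
  11: (1, 0, 0, 2, 2)
  12: (1, 2, 1, 0, 1)
  13: (1, 2, 1, 0, 1)
  14: (1, 0, 1, 0, 4)

These 14 weights hit 5 W_7-dot-orbits; sizes (2, 4, 2, 5, 1):

[[1, 9], [2, 6, 8, 14], [3, 7], [4, 5, 10, 12, 13], [11]]


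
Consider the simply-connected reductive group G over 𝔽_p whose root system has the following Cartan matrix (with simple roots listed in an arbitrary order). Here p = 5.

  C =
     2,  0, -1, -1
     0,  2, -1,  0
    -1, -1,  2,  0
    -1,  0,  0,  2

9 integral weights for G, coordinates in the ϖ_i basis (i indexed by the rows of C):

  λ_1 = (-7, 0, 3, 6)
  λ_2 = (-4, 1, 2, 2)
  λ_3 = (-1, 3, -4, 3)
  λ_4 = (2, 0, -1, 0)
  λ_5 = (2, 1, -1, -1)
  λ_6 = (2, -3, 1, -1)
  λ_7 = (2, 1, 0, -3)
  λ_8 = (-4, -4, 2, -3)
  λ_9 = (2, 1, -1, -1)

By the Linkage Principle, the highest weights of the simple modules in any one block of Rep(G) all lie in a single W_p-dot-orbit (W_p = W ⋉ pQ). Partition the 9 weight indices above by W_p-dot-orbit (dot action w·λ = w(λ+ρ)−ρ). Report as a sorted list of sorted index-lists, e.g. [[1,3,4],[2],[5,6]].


Root system A_4: the 4×4 matrix C matches after relabeling.

Folding the 9 weights λ_j+ρ into Ā_5 (reps in the given 4-coord order):

    λ_1 → (3, 1, 0, 1)
    λ_2 → (3, 2, 0, 0)
    λ_3 → (3, 1, 0, 1)
    λ_4 → (3, 1, 0, 1)
    λ_5 → (3, 2, 0, 0)
    λ_6 → (3, 2, 0, 0)
    λ_7 → (1, 1, 1, 1)
    λ_8 → (3, 2, 0, 0)
    λ_9 → (3, 2, 0, 0)

The 9 indices split into 3 linkage classes (same alcove rep ⇔ same W_5-dot-orbit):

[[1, 3, 4], [2, 5, 6, 8, 9], [7]]


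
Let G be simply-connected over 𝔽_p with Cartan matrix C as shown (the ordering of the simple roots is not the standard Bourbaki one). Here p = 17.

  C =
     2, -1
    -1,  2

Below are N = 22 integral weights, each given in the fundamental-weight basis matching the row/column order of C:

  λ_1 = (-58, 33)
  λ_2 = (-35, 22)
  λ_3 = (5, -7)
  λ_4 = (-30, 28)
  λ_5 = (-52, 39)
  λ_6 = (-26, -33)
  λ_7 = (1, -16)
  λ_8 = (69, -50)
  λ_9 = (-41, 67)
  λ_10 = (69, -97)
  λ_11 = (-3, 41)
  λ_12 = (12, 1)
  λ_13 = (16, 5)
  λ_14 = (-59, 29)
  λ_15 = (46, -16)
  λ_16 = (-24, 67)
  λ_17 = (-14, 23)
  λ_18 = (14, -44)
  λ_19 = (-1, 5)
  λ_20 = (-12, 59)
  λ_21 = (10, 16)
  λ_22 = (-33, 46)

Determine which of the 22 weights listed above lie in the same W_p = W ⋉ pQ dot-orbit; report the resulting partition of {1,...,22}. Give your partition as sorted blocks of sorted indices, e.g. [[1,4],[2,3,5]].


Cartan matrix: type A_2 (|W|=6); un-permuting the 2 rows.

Each λ_j+ρ reduced to Ā_17; 2-tuples below use C's row order:

  λ_1 → (11, 0);  λ_2 → (0, 6);  λ_3 → (0, 6);  λ_4 → (5, 12);  λ_5 → (11, 0);  λ_6 → (9, 2);  λ_7 → (13, 2);  λ_8 → (13, 2);  λ_9 → (0, 6);  λ_10 → (9, 2);  λ_11 → (9, 2);  λ_12 → (13, 2);  λ_13 → (11, 0);  λ_14 → (6, 4);  λ_15 → (13, 2);  λ_16 → (11, 0);  λ_17 → (6, 4);  λ_18 → (9, 2);  λ_19 → (0, 6);  λ_20 → (9, 2);  λ_21 → (0, 6);  λ_22 → (13, 2)

Partition of {1..22} into 6 W_17-dot-orbits:

[[1, 5, 13, 16], [2, 3, 9, 19, 21], [4], [6, 10, 11, 18, 20], [7, 8, 12, 15, 22], [14, 17]]


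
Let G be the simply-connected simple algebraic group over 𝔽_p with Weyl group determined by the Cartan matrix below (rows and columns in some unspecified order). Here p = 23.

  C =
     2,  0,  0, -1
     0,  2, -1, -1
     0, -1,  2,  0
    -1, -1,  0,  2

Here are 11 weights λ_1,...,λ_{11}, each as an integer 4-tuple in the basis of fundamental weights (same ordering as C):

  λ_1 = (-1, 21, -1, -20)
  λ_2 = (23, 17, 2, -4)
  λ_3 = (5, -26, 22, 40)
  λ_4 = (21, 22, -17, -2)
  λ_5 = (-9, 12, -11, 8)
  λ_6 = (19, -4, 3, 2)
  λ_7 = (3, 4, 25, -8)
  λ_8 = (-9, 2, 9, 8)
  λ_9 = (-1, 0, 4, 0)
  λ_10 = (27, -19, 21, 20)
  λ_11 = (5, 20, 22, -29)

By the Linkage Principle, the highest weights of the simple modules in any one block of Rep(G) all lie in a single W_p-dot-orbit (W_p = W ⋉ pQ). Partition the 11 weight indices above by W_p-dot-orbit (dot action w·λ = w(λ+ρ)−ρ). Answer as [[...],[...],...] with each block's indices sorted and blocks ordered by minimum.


Type A_4, rank 4, |W|=120; reorder rows/cols to standard.

Each λ_j+ρ reduced to Ā_23; 4-tuples below use C's row order:

  λ_1 → (19, 3, 0, 0)
  λ_2 → (2, 1, 15, 2)
  λ_3 → (0, 1, 5, 1)
  λ_4 → (0, 1, 5, 1)
  λ_5 → (8, 3, 10, 1)
  λ_6 → (19, 3, 0, 0)
  λ_7 → (2, 1, 15, 2)
  λ_8 → (8, 3, 10, 1)
  λ_9 → (0, 1, 5, 1)
  λ_10 → (2, 1, 15, 2)
  λ_11 → (0, 1, 5, 1)

These 11 weights hit 4 W_23-dot-orbits; sizes (2, 3, 4, 2):

[[1, 6], [2, 7, 10], [3, 4, 9, 11], [5, 8]]


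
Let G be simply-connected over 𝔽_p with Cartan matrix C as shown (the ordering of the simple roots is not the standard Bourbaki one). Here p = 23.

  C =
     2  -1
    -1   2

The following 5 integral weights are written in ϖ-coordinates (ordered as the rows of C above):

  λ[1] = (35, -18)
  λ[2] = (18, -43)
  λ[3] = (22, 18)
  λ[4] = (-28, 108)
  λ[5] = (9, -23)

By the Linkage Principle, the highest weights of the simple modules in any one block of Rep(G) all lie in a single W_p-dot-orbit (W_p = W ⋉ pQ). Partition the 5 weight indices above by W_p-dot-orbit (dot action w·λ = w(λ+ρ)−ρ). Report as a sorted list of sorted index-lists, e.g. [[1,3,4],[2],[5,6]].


Root system A_2: the 2×2 matrix C matches after relabeling.

W_23-reps of the 5 weights in Ā_23 (same 2-coord order as C):

  1: (6, 4);  2: (4, 0);  3: (4, 0);  4: (6, 4);  5: (12, 10)

Linkage partition of the 5 weights (3 classes, p=23):

[[1, 4], [2, 3], [5]]


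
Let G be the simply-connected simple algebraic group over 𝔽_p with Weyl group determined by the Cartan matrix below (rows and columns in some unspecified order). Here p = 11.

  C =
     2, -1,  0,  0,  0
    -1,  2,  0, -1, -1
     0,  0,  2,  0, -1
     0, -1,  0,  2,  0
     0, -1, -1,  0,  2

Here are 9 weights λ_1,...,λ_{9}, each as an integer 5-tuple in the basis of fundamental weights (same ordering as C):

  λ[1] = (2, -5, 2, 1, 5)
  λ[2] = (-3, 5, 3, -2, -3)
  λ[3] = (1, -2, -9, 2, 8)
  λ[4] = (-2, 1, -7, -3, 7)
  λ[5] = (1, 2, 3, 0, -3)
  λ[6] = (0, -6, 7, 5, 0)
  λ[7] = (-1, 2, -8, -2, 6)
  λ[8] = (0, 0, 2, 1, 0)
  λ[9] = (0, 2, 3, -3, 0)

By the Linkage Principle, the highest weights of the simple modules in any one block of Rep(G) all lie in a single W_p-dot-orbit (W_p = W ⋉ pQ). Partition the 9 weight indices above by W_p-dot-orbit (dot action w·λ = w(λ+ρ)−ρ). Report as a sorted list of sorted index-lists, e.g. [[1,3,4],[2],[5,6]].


Cartan matrix: type D_5 (|W|=1920); un-permuting the 5 rows.

Folding the 9 weights λ_j+ρ into Ā_11 (reps in the given 5-coord order):

  λ_1+ρ ↦ (1, 1, 3, 2, 1)
  λ_2+ρ ↦ (2, 1, 2, 1, 2)
  λ_3+ρ ↦ (0, 1, 6, 1, 1)
  λ_4+ρ ↦ (0, 1, 6, 1, 1)
  λ_5+ρ ↦ (2, 1, 2, 1, 2)
  λ_6+ρ ↦ (1, 1, 4, 2, 1)
  λ_7+ρ ↦ (0, 1, 6, 1, 1)
  λ_8+ρ ↦ (1, 1, 3, 2, 1)
  λ_9+ρ ↦ (1, 1, 4, 2, 1)

These 9 weights hit 4 W_11-dot-orbits; sizes (2, 2, 3, 2):

[[1, 8], [2, 5], [3, 4, 7], [6, 9]]


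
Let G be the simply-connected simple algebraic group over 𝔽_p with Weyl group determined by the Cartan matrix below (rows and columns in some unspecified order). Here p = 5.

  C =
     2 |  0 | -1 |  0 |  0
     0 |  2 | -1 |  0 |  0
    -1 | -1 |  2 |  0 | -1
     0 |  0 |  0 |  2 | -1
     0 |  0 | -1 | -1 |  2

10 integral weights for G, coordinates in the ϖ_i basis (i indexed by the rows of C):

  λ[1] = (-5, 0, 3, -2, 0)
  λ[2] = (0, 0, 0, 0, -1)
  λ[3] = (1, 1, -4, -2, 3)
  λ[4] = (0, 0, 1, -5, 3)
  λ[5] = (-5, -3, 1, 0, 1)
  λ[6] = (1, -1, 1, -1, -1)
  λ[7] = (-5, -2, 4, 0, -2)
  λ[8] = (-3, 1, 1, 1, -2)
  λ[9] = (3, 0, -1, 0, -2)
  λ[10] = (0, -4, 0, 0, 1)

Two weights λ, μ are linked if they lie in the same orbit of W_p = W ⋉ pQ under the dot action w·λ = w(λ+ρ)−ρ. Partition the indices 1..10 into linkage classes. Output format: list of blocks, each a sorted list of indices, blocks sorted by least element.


Dynkin diagram of C (from the 8 off-diagonal −1 entries): D_5.

W_5-reps of the 10 weights in Ā_5 (same 5-coord order as C):

  λ_1 → (3, 0, 1, 0, 0) · λ_2 → (1, 1, 1, 1, 0) · λ_3 → (1, 1, 1, 1, 0) · λ_4 → (1, 1, 1, 1, 0) · λ_5 → (0, 2, 0, 1, 1) · λ_6 → (2, 0, 1, 1, 0) · λ_7 → (3, 0, 1, 0, 0) · λ_8 → (1, 1, 1, 1, 0) · λ_9 → (3, 0, 1, 0, 0) · λ_10 → (1, 1, 1, 1, 0)

4 distinct reps among the 10 weights ⇒ 4 W_5-linkage classes:

[[1, 7, 9], [2, 3, 4, 8, 10], [5], [6]]


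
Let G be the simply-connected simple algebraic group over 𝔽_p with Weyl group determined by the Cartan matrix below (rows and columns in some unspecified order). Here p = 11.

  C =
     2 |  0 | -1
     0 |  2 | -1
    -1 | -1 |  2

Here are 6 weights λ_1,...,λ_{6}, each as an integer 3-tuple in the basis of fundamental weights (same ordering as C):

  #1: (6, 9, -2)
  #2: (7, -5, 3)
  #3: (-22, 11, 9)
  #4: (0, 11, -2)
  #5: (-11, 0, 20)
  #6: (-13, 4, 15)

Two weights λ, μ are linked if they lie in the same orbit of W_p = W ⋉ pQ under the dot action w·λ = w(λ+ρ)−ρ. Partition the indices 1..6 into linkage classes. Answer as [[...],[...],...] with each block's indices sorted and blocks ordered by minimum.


C ↔ A_3 under row/col permutation; |W(A_3)| = 24.

Folding the 6 weights λ_j+ρ into Ā_11 (reps in the given 3-coord order):

  1: (1, 4, 1) · 2: (7, 3, 0) · 3: (1, 10, 0) · 4: (1, 10, 0) · 5: (1, 10, 0) · 6: (1, 4, 1)

These 6 weights hit 3 W_11-dot-orbits; sizes (2, 1, 3):

[[1, 6], [2], [3, 4, 5]]
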